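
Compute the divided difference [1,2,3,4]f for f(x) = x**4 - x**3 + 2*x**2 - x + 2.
9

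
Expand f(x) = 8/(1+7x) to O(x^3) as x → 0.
8 - 56*x + 392*x**2 + O(x**3)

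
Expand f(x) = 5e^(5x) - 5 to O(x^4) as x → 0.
25*x + 125*x**2/2 + 625*x**3/6 + O(x**4)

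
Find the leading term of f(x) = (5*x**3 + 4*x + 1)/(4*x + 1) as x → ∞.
5*x**2/4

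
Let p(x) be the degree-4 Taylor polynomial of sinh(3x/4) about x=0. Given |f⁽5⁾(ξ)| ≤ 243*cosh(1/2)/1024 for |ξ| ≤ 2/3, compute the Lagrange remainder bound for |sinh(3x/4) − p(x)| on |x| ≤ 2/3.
cosh(1/2)/3840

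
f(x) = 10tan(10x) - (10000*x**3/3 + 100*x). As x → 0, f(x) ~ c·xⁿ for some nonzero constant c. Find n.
5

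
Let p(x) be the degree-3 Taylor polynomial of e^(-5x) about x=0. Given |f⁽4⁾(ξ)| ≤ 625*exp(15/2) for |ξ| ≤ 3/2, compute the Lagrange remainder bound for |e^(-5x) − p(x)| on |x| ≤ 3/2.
16875*exp(15/2)/128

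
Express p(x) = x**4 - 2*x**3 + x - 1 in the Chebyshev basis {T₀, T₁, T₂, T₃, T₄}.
(-5/8)T₀ + (-1/2)T₁ + (1/2)T₂ + (-1/2)T₃ + (1/8)T₄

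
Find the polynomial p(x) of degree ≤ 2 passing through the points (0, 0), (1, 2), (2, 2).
-x**2 + 3*x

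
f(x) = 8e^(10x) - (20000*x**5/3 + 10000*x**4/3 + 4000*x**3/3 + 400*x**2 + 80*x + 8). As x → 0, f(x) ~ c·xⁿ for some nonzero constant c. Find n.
6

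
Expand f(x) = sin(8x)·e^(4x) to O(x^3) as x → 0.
8*x + 32*x**2 + O(x**3)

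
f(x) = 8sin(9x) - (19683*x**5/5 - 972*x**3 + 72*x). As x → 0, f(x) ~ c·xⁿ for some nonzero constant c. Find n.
7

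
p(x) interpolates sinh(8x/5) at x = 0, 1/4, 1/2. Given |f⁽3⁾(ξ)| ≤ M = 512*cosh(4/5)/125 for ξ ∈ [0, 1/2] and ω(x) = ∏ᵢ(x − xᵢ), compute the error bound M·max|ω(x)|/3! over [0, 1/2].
8*sqrt(3)*cosh(4/5)/3375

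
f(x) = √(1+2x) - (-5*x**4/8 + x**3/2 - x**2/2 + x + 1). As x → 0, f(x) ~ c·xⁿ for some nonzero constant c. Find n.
5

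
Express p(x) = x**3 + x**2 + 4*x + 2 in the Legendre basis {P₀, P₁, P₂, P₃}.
(7/3)P₀ + (23/5)P₁ + (2/3)P₂ + (2/5)P₃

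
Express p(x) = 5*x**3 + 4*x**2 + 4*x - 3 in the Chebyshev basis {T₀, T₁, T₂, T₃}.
-T₀ + (31/4)T₁ + (2)T₂ + (5/4)T₃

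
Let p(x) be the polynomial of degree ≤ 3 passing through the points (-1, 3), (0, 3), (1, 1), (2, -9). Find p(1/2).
21/8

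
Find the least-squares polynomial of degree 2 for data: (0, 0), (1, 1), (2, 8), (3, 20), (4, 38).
-1/35 + (-23/14)x + (39/14)x²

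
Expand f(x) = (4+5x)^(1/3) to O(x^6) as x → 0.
2**(2/3) + 5*2**(2/3)*x/12 - 25*2**(2/3)*x**2/144 + 625*2**(2/3)*x**3/5184 - 3125*2**(2/3)*x**4/31104 + 34375*2**(2/3)*x**5/373248 + O(x**6)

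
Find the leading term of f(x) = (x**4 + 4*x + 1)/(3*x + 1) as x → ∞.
x**3/3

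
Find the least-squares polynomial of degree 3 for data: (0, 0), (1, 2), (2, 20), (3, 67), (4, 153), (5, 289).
11/126 + (-2393/756)x + (739/252)x² + (50/27)x³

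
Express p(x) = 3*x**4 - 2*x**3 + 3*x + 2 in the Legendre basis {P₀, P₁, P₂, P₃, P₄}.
(13/5)P₀ + (9/5)P₁ + (12/7)P₂ + (-4/5)P₃ + (24/35)P₄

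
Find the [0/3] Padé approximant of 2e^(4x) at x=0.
2/(-32*x**3/3 + 8*x**2 - 4*x + 1)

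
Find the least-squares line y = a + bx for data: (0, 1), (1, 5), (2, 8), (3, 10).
a = 3/2, b = 3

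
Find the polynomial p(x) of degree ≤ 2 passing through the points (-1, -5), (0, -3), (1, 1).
x**2 + 3*x - 3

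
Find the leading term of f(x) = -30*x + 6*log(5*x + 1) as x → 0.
-75*x**2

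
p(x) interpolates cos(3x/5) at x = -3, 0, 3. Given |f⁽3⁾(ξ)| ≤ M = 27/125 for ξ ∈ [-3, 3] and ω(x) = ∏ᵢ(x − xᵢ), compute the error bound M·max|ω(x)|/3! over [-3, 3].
27*sqrt(3)/125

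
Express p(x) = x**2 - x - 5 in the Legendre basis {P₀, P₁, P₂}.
(-14/3)P₀ - P₁ + (2/3)P₂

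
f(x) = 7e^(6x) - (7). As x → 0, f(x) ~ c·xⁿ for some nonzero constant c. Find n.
1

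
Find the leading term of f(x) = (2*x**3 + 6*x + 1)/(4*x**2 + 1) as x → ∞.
x/2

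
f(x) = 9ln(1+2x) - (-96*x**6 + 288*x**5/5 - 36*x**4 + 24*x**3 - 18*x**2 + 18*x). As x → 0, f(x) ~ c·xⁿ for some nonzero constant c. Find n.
7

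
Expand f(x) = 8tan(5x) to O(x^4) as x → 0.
40*x + 1000*x**3/3 + O(x**4)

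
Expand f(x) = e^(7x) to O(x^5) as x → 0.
1 + 7*x + 49*x**2/2 + 343*x**3/6 + 2401*x**4/24 + O(x**5)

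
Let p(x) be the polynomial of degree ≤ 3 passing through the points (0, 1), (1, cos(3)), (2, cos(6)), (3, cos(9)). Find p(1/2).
15*cos(3)/16 - 5*cos(6)/16 + cos(9)/16 + 5/16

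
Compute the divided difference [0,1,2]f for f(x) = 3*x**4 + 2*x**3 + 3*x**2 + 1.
30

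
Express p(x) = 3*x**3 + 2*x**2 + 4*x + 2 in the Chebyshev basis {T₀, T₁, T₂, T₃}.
(3)T₀ + (25/4)T₁ + T₂ + (3/4)T₃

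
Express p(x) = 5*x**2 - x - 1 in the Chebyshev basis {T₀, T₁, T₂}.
(3/2)T₀ - T₁ + (5/2)T₂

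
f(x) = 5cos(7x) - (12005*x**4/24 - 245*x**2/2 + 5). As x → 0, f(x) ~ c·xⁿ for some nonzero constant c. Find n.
6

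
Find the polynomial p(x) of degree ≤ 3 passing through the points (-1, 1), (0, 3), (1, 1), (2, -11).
-x**3 - 2*x**2 + x + 3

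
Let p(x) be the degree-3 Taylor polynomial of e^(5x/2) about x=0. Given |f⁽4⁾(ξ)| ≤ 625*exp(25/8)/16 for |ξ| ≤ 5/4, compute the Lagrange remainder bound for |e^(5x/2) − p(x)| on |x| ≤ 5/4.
390625*exp(25/8)/98304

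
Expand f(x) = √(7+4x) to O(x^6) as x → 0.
sqrt(7) + 2*sqrt(7)*x/7 - 2*sqrt(7)*x**2/49 + 4*sqrt(7)*x**3/343 - 10*sqrt(7)*x**4/2401 + 4*sqrt(7)*x**5/2401 + O(x**6)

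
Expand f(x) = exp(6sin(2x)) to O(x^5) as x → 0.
1 + 12*x + 72*x**2 + 280*x**3 + 768*x**4 + O(x**5)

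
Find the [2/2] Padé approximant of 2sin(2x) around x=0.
4*x/(2*x**2/3 + 1)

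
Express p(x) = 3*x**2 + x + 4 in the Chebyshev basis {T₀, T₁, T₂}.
(11/2)T₀ + T₁ + (3/2)T₂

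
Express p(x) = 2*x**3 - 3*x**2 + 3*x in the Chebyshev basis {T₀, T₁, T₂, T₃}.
(-3/2)T₀ + (9/2)T₁ + (-3/2)T₂ + (1/2)T₃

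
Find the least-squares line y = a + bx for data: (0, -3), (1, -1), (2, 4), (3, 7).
a = -7/2, b = 7/2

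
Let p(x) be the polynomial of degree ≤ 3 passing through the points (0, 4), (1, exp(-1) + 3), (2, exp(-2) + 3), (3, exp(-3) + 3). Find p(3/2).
(-1 + 9*e + 9*exp(2) + 47*exp(3))*exp(-3)/16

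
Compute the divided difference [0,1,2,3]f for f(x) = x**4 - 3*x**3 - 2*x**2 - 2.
3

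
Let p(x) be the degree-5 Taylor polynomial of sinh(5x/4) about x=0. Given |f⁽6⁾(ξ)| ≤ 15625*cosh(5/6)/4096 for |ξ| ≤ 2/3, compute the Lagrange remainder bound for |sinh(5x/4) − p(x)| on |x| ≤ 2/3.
3125*cosh(5/6)/6718464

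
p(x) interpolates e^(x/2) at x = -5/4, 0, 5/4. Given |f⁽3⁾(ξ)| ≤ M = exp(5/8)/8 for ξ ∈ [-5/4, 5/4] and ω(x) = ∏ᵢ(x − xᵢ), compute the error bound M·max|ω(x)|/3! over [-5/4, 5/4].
125*sqrt(3)*exp(5/8)/13824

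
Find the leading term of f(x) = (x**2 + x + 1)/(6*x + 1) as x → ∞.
x/6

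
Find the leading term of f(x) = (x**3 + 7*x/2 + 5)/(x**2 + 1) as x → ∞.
x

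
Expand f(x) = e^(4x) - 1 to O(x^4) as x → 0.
4*x + 8*x**2 + 32*x**3/3 + O(x**4)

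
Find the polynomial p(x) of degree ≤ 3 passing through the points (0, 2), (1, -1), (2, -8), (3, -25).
-x**3 + x**2 - 3*x + 2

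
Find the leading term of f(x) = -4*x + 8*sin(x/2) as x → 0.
-x**3/6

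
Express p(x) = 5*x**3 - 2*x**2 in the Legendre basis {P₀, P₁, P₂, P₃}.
(-2/3)P₀ + (3)P₁ + (-4/3)P₂ + (2)P₃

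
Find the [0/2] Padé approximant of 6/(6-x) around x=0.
1/(1 - x/6)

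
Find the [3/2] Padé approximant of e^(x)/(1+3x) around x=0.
(661*x**3/15090 + 2553*x**2/10060 + 1896*x/2515 + 1)/(-7429*x**2/10060 + 6926*x/2515 + 1)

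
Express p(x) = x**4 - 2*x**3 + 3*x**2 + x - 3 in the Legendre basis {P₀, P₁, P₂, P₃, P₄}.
(-9/5)P₀ + (-1/5)P₁ + (18/7)P₂ + (-4/5)P₃ + (8/35)P₄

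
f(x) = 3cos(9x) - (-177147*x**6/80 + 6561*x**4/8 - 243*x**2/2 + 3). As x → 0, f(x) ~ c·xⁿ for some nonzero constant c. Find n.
8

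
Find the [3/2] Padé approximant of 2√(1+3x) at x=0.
(27*x**3/16 + 81*x**2/8 + 9*x + 2)/(27*x**2/16 + 3*x + 1)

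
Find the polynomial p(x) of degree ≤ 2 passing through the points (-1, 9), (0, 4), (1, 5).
3*x**2 - 2*x + 4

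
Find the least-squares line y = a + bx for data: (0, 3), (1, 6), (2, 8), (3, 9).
a = 7/2, b = 2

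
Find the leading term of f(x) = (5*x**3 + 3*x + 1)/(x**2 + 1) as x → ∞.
5*x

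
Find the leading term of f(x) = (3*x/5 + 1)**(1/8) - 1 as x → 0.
3*x/40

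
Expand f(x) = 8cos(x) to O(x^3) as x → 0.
8 - 4*x**2 + O(x**3)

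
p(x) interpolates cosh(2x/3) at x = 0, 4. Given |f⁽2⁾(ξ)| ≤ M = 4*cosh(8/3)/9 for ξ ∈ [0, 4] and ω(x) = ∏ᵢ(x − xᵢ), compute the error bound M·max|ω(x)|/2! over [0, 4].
8*cosh(8/3)/9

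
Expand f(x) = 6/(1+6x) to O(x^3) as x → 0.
6 - 36*x + 216*x**2 + O(x**3)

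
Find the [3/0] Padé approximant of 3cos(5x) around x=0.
3 - 75*x**2/2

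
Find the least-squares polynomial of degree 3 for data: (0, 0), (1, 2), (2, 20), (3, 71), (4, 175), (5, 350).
-1/18 + (631/756)x + (-211/126)x² + (335/108)x³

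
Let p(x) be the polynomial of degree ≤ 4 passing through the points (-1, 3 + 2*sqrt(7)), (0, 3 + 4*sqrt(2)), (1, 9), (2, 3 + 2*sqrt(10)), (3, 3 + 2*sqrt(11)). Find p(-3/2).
-105*sqrt(2)/8 - 45*sqrt(10)/16 + 35*sqrt(11)/64 + 315*sqrt(7)/64 + 663/32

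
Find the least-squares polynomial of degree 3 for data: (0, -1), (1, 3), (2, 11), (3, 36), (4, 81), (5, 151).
-2/3 + (113/126)x + (13/21)x² + (19/18)x³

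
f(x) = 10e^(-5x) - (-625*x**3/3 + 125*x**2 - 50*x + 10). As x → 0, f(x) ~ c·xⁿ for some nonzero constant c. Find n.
4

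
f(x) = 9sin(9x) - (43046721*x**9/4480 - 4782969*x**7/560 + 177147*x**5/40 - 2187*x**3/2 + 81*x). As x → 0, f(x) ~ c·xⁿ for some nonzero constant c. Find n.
11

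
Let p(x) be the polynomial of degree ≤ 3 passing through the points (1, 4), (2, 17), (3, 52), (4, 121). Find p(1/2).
2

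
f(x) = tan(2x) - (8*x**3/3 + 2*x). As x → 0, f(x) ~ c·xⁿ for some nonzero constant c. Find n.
5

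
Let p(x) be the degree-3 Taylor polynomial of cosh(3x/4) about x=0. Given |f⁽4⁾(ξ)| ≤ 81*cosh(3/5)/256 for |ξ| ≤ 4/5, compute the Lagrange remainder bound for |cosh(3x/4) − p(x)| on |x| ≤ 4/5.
27*cosh(3/5)/5000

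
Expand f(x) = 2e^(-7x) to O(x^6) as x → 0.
2 - 14*x + 49*x**2 - 343*x**3/3 + 2401*x**4/12 - 16807*x**5/60 + O(x**6)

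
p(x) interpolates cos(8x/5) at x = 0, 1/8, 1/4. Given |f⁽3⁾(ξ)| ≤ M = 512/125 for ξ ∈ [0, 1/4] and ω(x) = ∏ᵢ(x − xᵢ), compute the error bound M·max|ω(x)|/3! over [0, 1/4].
sqrt(3)/3375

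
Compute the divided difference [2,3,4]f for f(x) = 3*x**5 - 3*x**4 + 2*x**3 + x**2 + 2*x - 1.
709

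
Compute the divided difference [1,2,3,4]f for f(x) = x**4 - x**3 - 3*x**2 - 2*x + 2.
9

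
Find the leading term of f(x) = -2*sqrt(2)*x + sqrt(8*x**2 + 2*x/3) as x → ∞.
sqrt(2)/12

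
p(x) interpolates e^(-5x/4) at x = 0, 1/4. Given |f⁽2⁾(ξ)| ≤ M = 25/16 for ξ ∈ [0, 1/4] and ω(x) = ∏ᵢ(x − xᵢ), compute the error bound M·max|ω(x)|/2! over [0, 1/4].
25/2048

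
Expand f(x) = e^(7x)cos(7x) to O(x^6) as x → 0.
1 + 7*x - 343*x**3/3 - 2401*x**4/6 - 16807*x**5/30 + O(x**6)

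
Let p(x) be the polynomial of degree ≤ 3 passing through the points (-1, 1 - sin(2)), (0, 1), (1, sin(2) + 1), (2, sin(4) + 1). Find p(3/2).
5*sin(4)/16 + 7*sin(2)/8 + 1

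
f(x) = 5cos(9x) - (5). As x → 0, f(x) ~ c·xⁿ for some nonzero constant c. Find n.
2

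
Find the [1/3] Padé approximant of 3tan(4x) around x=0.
12*x/(1 - 16*x**2/3)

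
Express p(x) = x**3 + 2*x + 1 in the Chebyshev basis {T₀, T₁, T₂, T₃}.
T₀ + (11/4)T₁ + (1/4)T₃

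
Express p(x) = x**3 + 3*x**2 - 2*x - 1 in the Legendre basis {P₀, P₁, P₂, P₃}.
(-7/5)P₁ + (2)P₂ + (2/5)P₃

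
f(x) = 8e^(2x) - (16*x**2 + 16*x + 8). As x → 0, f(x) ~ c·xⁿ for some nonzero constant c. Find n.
3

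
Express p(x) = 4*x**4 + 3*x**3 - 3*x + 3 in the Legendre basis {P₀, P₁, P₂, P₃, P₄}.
(19/5)P₀ + (-6/5)P₁ + (16/7)P₂ + (6/5)P₃ + (32/35)P₄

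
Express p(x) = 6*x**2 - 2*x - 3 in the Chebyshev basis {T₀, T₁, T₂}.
(-2)T₁ + (3)T₂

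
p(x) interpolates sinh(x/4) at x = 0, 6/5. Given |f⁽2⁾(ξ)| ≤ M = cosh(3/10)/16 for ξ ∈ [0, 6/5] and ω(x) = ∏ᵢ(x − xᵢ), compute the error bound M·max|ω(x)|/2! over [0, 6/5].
9*cosh(3/10)/800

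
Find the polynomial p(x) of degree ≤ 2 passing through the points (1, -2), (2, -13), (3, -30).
-3*x**2 - 2*x + 3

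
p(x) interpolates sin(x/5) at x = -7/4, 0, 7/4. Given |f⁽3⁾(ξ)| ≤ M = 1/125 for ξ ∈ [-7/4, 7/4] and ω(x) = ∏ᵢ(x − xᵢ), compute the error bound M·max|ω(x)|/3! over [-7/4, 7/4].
343*sqrt(3)/216000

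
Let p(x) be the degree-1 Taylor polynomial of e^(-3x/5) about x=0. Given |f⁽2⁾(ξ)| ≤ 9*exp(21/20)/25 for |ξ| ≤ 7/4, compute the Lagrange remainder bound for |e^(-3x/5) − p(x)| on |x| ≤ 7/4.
441*exp(21/20)/800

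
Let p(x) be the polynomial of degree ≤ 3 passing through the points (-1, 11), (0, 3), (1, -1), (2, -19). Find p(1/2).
13/8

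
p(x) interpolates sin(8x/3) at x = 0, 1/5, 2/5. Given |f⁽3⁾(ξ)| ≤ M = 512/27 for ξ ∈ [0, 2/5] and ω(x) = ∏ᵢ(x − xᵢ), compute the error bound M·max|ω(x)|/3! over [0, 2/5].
512*sqrt(3)/91125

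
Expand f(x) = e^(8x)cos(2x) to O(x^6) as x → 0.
1 + 8*x + 30*x**2 + 208*x**3/3 + 322*x**4/3 + 1616*x**5/15 + O(x**6)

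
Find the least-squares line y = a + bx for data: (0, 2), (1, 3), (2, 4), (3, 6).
a = 9/5, b = 13/10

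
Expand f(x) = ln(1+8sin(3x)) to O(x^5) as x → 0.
24*x - 288*x**2 + 4572*x**3 - 82080*x**4 + O(x**5)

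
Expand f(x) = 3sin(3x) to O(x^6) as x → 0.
9*x - 27*x**3/2 + 243*x**5/40 + O(x**6)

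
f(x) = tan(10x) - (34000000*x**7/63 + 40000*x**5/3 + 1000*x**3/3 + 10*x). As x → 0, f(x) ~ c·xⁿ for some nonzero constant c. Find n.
9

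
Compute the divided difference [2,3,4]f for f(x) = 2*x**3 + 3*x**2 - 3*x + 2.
21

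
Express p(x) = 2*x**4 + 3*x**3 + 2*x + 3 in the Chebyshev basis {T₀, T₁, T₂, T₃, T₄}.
(15/4)T₀ + (17/4)T₁ + T₂ + (3/4)T₃ + (1/4)T₄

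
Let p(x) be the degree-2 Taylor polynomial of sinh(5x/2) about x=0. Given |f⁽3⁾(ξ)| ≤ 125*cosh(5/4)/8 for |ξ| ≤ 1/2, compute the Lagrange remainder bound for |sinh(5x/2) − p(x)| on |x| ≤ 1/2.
125*cosh(5/4)/384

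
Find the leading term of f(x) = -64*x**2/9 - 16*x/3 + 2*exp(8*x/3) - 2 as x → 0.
512*x**3/81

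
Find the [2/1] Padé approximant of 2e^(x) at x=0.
(x**2/3 + 4*x/3 + 2)/(1 - x/3)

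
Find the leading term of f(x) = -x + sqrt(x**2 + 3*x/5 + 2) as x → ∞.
3/10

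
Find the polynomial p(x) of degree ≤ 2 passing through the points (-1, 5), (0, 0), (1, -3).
x**2 - 4*x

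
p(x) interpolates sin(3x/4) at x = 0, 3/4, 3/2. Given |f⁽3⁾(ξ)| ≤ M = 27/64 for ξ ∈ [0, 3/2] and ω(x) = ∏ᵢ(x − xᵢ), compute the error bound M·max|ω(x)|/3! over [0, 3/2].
27*sqrt(3)/4096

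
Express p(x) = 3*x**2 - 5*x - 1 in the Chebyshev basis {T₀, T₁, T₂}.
(1/2)T₀ + (-5)T₁ + (3/2)T₂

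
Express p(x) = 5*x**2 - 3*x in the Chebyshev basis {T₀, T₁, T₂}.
(5/2)T₀ + (-3)T₁ + (5/2)T₂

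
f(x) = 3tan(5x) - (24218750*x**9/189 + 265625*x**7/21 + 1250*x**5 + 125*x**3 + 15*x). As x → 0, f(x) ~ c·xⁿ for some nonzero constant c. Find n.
11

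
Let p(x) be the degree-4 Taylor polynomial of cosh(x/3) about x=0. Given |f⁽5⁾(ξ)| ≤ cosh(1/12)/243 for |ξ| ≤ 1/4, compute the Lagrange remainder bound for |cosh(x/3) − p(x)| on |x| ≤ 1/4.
cosh(1/12)/29859840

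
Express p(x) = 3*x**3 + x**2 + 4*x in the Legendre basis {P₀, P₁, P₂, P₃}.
(1/3)P₀ + (29/5)P₁ + (2/3)P₂ + (6/5)P₃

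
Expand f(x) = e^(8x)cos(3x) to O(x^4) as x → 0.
1 + 8*x + 55*x**2/2 + 148*x**3/3 + O(x**4)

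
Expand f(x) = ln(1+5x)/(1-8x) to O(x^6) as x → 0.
5*x + 55*x**2/2 + 785*x**3/3 + 23245*x**4/12 + 48365*x**5/3 + O(x**6)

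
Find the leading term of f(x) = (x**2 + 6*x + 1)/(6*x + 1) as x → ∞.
x/6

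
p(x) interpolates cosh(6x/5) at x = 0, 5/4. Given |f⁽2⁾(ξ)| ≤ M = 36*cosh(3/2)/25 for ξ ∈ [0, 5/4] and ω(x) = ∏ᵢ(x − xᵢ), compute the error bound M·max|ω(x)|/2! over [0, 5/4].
9*cosh(3/2)/32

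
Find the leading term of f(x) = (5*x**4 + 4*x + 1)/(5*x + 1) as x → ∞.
x**3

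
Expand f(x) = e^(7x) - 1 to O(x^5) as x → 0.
7*x + 49*x**2/2 + 343*x**3/6 + 2401*x**4/24 + O(x**5)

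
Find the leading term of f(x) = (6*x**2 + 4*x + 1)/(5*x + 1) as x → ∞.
6*x/5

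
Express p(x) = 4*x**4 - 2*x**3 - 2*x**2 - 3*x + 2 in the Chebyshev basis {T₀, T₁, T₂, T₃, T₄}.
(5/2)T₀ + (-9/2)T₁ + T₂ + (-1/2)T₃ + (1/2)T₄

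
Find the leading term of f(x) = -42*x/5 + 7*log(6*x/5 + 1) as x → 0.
-126*x**2/25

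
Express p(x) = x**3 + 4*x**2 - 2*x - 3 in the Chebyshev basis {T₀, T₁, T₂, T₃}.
-T₀ + (-5/4)T₁ + (2)T₂ + (1/4)T₃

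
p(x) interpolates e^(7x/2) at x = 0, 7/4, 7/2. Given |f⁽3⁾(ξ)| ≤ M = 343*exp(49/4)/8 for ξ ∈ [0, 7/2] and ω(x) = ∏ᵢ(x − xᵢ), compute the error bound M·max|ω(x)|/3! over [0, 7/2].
117649*sqrt(3)*exp(49/4)/13824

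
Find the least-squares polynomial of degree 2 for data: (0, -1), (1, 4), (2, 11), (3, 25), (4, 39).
-36/35 + (207/70)x + (25/14)x²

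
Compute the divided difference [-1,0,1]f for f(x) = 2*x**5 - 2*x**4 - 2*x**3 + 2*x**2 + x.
0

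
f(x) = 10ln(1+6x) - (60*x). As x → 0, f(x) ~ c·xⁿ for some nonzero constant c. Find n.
2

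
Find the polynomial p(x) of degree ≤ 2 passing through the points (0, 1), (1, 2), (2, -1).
-2*x**2 + 3*x + 1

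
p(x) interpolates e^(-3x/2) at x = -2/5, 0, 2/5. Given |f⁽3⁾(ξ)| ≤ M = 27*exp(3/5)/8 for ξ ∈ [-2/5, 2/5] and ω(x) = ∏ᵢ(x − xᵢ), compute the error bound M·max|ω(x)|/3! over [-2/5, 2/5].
sqrt(3)*exp(3/5)/125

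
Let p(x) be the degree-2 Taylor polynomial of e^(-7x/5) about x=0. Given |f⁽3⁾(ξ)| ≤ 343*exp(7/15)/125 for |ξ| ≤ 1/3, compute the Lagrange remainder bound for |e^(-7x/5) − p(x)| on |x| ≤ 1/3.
343*exp(7/15)/20250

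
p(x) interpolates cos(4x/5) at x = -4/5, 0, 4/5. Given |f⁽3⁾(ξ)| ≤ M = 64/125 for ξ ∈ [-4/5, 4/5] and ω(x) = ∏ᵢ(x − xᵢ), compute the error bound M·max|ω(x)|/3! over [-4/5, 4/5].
4096*sqrt(3)/421875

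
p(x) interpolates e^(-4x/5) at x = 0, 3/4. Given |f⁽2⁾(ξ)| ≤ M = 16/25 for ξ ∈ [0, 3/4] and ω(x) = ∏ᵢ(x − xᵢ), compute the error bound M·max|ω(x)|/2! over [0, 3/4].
9/200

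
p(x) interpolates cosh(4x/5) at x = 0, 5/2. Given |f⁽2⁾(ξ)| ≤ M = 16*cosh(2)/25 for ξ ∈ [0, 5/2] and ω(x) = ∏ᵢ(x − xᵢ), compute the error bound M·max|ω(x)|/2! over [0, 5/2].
cosh(2)/2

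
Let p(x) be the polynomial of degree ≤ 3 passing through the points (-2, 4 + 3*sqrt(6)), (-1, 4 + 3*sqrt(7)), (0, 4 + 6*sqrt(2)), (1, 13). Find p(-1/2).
-3*sqrt(6)/16 + 55/16 + 27*sqrt(7)/16 + 27*sqrt(2)/8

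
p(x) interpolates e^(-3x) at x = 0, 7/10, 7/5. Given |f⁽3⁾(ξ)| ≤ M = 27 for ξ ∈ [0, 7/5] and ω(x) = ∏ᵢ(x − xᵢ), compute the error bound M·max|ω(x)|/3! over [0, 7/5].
343*sqrt(3)/1000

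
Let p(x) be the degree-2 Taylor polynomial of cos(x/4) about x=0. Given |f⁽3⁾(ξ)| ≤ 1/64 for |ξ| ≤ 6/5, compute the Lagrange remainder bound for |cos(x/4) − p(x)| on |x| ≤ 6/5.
9/2000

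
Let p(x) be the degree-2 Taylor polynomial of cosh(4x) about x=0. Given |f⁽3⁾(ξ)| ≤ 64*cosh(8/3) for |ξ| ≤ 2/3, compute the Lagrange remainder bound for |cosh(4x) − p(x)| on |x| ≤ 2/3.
256*cosh(8/3)/81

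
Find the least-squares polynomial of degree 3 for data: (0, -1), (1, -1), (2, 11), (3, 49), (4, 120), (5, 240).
-127/126 + (-1985/756)x + (157/252)x² + (103/54)x³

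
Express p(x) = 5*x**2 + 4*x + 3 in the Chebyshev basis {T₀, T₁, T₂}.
(11/2)T₀ + (4)T₁ + (5/2)T₂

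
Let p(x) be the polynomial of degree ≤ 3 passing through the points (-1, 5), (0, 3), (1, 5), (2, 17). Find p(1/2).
25/8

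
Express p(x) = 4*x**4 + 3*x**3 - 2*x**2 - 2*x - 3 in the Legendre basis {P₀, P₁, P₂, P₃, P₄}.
(-43/15)P₀ + (-1/5)P₁ + (20/21)P₂ + (6/5)P₃ + (32/35)P₄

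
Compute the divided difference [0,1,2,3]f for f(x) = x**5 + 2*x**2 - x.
25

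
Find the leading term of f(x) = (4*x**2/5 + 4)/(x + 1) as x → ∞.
4*x/5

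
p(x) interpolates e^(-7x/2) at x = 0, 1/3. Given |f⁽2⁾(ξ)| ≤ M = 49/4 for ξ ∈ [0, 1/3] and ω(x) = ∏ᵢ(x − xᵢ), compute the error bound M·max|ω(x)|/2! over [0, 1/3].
49/288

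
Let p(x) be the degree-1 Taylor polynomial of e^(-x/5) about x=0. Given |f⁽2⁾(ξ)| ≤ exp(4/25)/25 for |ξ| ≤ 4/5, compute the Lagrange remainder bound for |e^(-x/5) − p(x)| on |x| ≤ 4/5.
8*exp(4/25)/625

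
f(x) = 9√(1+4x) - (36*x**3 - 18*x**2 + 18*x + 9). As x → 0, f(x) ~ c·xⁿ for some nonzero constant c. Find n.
4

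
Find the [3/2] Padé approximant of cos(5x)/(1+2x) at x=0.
(1925*x**3/102 - 1925*x**2/204 - 2*x + 1)/(1 - 191*x**2/204)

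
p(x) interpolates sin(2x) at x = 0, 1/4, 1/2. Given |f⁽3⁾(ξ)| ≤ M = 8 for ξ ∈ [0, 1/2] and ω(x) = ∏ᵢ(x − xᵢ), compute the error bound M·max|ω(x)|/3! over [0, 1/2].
sqrt(3)/216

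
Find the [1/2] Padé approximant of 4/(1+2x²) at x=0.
4/(2*x**2 + 1)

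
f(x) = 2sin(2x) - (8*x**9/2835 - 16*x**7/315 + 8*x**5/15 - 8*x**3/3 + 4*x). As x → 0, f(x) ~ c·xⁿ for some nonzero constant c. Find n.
11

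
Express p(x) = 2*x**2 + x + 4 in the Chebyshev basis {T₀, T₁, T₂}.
(5)T₀ + T₁ + T₂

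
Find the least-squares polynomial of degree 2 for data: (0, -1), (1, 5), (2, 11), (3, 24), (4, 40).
-19/35 + (167/70)x + (27/14)x²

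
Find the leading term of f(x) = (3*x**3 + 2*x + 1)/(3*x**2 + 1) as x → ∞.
x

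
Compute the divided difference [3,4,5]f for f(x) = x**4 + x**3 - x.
109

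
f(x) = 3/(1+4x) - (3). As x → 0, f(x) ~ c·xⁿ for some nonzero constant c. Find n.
1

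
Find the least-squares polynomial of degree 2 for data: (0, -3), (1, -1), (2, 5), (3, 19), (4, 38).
-14/5 + (-9/5)x + (3)x²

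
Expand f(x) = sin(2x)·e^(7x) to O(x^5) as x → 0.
2*x + 14*x**2 + 143*x**3/3 + 105*x**4 + O(x**5)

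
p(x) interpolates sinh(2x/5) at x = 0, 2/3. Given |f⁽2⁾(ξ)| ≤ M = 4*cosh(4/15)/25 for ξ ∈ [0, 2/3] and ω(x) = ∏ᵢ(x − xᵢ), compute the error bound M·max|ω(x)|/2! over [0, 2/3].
2*cosh(4/15)/225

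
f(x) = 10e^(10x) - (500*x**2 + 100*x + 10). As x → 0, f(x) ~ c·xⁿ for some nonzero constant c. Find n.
3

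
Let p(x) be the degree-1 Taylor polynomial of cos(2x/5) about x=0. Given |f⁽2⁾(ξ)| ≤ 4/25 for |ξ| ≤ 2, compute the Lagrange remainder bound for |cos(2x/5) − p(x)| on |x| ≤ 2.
8/25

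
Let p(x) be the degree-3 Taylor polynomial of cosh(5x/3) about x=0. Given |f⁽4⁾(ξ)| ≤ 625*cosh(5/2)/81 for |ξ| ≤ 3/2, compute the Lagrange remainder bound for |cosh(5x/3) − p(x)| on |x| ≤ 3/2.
625*cosh(5/2)/384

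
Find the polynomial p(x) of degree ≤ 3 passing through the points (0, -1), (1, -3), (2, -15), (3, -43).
-x**3 - 2*x**2 + x - 1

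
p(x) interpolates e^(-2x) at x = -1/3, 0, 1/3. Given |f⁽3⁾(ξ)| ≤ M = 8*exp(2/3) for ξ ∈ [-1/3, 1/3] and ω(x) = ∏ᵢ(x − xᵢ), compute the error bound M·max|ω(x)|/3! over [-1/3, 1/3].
8*sqrt(3)*exp(2/3)/729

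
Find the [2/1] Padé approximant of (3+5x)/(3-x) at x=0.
(5*x/3 + 1)/(1 - x/3)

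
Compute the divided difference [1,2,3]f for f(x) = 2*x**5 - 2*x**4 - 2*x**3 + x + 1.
118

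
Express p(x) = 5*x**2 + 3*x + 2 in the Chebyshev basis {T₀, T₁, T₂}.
(9/2)T₀ + (3)T₁ + (5/2)T₂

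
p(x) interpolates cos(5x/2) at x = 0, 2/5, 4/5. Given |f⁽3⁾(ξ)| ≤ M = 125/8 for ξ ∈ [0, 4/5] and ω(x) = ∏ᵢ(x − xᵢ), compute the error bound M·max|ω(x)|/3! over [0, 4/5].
sqrt(3)/27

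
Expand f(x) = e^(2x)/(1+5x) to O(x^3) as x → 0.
1 - 3*x + 17*x**2 + O(x**3)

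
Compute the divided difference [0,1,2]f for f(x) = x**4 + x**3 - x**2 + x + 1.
9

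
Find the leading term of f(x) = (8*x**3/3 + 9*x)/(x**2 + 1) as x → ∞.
8*x/3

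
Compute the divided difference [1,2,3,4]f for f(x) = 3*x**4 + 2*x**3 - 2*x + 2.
32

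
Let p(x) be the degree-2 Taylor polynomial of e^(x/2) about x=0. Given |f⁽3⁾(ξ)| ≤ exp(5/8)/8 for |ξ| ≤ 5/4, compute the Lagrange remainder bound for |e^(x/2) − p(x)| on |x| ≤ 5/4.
125*exp(5/8)/3072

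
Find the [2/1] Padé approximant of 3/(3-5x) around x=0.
1/(1 - 5*x/3)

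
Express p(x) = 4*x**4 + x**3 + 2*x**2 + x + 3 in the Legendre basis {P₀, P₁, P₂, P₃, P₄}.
(67/15)P₀ + (8/5)P₁ + (76/21)P₂ + (2/5)P₃ + (32/35)P₄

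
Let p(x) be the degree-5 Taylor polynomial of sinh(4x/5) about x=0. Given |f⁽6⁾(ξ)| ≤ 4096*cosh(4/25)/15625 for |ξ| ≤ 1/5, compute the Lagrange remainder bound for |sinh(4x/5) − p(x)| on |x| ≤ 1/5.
256*cosh(4/25)/10986328125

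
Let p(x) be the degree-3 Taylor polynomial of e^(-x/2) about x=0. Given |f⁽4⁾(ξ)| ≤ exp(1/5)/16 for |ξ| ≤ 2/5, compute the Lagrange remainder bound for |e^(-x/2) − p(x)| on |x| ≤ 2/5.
exp(1/5)/15000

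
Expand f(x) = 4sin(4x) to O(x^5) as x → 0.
16*x - 128*x**3/3 + O(x**5)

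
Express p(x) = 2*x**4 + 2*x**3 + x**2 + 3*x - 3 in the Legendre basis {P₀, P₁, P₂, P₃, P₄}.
(-34/15)P₀ + (21/5)P₁ + (38/21)P₂ + (4/5)P₃ + (16/35)P₄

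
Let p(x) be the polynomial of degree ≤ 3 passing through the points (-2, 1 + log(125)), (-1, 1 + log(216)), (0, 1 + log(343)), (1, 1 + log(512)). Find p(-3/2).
1 + log(72*2**(3/8)*3**(13/16)*5**(15/16)*7**(1/16)/7)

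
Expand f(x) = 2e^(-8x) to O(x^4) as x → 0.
2 - 16*x + 64*x**2 - 512*x**3/3 + O(x**4)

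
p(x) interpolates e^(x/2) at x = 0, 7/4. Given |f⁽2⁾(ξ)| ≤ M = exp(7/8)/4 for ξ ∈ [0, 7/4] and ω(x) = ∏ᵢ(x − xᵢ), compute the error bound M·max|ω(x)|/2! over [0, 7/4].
49*exp(7/8)/512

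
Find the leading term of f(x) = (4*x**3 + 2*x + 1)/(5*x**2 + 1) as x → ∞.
4*x/5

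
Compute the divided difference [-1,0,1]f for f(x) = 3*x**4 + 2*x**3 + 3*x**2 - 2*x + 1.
6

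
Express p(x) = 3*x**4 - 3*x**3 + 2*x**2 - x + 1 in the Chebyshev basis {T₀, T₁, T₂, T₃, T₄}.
(25/8)T₀ + (-13/4)T₁ + (5/2)T₂ + (-3/4)T₃ + (3/8)T₄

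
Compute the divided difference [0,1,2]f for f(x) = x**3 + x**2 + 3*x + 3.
4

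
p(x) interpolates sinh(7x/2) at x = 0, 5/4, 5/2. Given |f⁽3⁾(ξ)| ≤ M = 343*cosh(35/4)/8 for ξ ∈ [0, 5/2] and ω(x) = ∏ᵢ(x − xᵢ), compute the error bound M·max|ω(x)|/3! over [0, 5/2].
42875*sqrt(3)*cosh(35/4)/13824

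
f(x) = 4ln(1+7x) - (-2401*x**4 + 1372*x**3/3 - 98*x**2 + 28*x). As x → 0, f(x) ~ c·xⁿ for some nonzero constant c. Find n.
5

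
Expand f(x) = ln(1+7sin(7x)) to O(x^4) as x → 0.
49*x - 2401*x**2/2 + 232897*x**3/6 + O(x**4)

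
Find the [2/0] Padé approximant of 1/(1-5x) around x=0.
25*x**2 + 5*x + 1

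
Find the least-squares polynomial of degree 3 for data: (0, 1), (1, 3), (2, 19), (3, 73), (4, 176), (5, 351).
143/126 + (-725/756)x + (-97/126)x² + (323/108)x³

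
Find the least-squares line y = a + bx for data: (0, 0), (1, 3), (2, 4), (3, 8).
a = 0, b = 5/2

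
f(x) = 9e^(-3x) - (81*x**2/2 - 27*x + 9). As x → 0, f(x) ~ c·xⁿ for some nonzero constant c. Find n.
3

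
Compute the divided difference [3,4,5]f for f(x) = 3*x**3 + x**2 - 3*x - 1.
37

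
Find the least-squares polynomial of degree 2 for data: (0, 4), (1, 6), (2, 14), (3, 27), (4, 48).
29/7 + (-97/70)x + (43/14)x²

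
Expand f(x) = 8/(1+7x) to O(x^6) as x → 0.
8 - 56*x + 392*x**2 - 2744*x**3 + 19208*x**4 - 134456*x**5 + O(x**6)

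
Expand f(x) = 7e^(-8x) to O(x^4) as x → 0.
7 - 56*x + 224*x**2 - 1792*x**3/3 + O(x**4)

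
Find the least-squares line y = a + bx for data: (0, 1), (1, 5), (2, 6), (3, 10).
a = 13/10, b = 14/5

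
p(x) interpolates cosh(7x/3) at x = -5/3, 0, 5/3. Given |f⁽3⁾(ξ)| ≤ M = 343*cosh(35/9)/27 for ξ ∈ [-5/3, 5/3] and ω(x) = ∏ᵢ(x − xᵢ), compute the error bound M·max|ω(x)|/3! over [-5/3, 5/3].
42875*sqrt(3)*cosh(35/9)/19683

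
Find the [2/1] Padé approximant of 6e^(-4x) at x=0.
(16*x**2 - 16*x + 6)/(4*x/3 + 1)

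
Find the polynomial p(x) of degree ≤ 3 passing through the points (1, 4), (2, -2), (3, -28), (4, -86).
-2*x**3 + 2*x**2 + 2*x + 2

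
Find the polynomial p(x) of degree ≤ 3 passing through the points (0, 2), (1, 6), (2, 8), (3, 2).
-x**3 + 2*x**2 + 3*x + 2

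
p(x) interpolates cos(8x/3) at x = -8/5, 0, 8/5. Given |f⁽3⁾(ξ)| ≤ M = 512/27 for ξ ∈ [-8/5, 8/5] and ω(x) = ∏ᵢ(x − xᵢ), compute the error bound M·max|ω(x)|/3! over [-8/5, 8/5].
262144*sqrt(3)/91125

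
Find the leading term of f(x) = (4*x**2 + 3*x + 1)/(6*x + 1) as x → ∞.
2*x/3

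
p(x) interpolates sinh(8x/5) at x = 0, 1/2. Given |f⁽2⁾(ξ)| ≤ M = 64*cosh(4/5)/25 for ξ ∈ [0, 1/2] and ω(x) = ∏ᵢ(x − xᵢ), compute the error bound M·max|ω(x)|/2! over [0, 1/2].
2*cosh(4/5)/25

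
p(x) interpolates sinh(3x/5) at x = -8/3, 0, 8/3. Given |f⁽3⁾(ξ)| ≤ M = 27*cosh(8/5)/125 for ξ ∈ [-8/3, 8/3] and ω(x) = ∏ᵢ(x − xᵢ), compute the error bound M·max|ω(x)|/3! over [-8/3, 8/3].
512*sqrt(3)*cosh(8/5)/3375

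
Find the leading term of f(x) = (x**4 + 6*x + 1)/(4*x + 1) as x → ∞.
x**3/4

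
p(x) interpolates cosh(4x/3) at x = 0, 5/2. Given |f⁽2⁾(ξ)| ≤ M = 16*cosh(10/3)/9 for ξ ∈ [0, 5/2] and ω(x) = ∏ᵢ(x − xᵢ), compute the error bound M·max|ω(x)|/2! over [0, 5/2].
25*cosh(10/3)/18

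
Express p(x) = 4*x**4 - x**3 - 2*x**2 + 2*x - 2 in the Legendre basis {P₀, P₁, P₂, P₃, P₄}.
(-28/15)P₀ + (7/5)P₁ + (20/21)P₂ + (-2/5)P₃ + (32/35)P₄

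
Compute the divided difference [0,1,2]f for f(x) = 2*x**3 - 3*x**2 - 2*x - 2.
3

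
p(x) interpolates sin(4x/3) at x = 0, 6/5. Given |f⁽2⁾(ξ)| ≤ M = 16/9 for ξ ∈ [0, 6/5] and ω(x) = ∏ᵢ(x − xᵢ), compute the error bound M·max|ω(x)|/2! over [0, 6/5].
8/25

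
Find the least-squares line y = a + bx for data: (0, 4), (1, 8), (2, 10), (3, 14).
a = 21/5, b = 16/5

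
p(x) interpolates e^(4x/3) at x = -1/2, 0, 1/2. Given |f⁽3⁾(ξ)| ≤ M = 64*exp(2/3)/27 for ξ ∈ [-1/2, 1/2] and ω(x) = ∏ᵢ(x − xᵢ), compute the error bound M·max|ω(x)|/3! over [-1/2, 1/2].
8*sqrt(3)*exp(2/3)/729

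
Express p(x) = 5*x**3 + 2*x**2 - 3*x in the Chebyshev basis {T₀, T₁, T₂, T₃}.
T₀ + (3/4)T₁ + T₂ + (5/4)T₃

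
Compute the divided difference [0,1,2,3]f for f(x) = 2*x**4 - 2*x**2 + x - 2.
12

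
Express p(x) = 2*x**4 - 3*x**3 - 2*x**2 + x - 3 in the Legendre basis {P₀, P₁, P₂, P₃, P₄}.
(-49/15)P₀ + (-4/5)P₁ + (-4/21)P₂ + (-6/5)P₃ + (16/35)P₄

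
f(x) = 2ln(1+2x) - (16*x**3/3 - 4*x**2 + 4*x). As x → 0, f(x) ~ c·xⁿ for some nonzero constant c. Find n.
4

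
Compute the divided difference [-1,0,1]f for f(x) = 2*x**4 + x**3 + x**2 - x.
3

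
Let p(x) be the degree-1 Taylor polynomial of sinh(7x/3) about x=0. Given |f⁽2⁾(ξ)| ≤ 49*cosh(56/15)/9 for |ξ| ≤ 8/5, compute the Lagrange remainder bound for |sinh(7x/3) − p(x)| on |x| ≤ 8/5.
1568*cosh(56/15)/225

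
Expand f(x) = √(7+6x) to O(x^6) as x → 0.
sqrt(7) + 3*sqrt(7)*x/7 - 9*sqrt(7)*x**2/98 + 27*sqrt(7)*x**3/686 - 405*sqrt(7)*x**4/19208 + 243*sqrt(7)*x**5/19208 + O(x**6)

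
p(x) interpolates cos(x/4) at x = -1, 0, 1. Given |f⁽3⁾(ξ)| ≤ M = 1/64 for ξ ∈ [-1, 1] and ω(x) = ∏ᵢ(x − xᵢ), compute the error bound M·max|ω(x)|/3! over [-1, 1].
sqrt(3)/1728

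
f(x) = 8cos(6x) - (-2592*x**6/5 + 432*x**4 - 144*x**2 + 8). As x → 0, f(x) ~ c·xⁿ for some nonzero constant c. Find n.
8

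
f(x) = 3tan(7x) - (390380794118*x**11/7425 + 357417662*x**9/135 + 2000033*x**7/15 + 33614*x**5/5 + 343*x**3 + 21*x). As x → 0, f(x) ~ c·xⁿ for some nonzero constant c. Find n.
13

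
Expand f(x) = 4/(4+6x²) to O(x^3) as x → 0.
1 - 3*x**2/2 + O(x**3)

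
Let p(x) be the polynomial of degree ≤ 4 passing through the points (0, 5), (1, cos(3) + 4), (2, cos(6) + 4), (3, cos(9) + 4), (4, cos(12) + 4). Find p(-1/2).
35*cos(12)/128 - 45*cos(9)/32 + 189*cos(6)/64 - 105*cos(3)/32 + 827/128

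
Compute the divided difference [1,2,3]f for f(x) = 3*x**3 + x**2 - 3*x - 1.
19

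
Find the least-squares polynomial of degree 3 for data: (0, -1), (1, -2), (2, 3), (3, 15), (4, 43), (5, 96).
-83/63 + (229/189)x + (-253/126)x² + (61/54)x³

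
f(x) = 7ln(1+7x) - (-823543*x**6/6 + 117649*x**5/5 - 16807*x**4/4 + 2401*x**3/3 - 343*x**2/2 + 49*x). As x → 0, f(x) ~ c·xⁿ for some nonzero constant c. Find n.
7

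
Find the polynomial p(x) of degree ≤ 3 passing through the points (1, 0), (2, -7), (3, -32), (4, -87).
-2*x**3 + 3*x**2 - 2*x + 1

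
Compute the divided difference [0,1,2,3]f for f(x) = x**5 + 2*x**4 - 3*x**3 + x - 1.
34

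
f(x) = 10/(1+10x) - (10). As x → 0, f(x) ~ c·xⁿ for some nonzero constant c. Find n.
1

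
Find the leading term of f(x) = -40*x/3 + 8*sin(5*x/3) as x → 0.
-500*x**3/81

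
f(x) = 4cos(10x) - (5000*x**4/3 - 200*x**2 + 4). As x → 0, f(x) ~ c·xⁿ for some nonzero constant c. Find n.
6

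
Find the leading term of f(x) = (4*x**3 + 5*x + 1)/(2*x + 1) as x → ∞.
2*x**2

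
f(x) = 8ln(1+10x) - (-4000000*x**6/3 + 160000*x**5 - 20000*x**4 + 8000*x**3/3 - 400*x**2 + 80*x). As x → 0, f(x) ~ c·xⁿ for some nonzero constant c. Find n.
7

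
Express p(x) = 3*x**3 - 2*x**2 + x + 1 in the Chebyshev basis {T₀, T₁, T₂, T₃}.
(13/4)T₁ - T₂ + (3/4)T₃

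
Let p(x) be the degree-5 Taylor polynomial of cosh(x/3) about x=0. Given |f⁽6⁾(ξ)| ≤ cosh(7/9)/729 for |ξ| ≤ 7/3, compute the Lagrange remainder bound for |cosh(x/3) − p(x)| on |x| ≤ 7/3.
117649*cosh(7/9)/382637520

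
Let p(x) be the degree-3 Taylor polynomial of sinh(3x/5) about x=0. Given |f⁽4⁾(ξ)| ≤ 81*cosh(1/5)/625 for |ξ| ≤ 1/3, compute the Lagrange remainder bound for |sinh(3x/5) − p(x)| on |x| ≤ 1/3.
cosh(1/5)/15000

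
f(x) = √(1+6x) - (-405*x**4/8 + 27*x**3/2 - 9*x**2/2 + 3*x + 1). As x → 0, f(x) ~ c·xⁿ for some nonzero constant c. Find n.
5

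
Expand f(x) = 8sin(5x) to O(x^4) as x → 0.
40*x - 500*x**3/3 + O(x**4)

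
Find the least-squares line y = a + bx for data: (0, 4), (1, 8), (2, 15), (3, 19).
a = 37/10, b = 26/5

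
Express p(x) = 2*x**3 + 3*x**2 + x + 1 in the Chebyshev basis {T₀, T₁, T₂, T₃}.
(5/2)T₀ + (5/2)T₁ + (3/2)T₂ + (1/2)T₃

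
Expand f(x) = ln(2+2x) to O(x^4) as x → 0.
log(2) + x - x**2/2 + x**3/3 + O(x**4)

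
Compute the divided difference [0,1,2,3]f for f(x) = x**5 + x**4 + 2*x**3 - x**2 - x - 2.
33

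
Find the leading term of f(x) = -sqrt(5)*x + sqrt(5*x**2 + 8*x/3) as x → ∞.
4*sqrt(5)/15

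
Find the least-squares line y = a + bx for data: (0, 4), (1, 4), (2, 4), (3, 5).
a = 19/5, b = 3/10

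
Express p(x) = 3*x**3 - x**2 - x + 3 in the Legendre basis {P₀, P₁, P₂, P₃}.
(8/3)P₀ + (4/5)P₁ + (-2/3)P₂ + (6/5)P₃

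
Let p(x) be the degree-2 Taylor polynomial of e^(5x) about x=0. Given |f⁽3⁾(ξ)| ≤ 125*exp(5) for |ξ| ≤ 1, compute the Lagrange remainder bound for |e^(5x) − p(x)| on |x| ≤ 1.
125*exp(5)/6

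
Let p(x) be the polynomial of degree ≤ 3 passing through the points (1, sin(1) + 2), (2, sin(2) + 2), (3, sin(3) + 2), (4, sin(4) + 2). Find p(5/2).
-sin(1)/16 - sin(4)/16 + 9*sin(3)/16 + 9*sin(2)/16 + 2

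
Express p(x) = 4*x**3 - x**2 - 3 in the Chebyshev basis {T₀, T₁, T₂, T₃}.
(-7/2)T₀ + (3)T₁ + (-1/2)T₂ + T₃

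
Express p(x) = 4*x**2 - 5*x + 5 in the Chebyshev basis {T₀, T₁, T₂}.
(7)T₀ + (-5)T₁ + (2)T₂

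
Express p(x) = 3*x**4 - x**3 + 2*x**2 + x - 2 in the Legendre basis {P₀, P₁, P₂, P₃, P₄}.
(-11/15)P₀ + (2/5)P₁ + (64/21)P₂ + (-2/5)P₃ + (24/35)P₄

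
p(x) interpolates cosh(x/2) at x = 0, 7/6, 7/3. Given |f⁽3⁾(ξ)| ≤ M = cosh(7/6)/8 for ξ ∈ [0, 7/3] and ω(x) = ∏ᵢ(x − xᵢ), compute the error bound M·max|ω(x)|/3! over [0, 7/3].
343*sqrt(3)*cosh(7/6)/46656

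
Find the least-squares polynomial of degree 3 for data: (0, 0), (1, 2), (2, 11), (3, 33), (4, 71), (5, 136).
-17/126 + (995/756)x + (8/63)x² + (109/108)x³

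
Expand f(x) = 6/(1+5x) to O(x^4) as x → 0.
6 - 30*x + 150*x**2 - 750*x**3 + O(x**4)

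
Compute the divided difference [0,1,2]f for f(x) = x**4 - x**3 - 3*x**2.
1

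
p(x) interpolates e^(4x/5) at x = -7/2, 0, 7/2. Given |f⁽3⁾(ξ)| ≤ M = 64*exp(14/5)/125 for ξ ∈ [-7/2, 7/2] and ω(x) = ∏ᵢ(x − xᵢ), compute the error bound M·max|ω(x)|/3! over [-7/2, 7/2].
2744*sqrt(3)*exp(14/5)/3375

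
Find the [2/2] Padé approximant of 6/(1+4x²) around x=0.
6/(4*x**2 + 1)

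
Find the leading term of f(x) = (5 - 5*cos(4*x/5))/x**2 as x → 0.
8/5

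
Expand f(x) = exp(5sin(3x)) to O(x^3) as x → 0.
1 + 15*x + 225*x**2/2 + O(x**3)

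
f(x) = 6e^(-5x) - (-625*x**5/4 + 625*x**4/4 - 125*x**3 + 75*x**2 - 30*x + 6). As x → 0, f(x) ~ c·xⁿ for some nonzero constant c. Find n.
6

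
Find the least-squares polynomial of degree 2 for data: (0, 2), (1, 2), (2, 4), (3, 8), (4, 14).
2 - x + x²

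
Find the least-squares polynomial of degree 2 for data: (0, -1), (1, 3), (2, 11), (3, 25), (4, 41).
-39/35 + (71/35)x + (15/7)x²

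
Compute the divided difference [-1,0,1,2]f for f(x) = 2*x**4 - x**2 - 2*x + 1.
4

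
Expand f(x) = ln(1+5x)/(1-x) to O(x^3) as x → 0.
5*x - 15*x**2/2 + O(x**3)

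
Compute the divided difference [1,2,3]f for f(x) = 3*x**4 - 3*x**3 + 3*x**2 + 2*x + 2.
60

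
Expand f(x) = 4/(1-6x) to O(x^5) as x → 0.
4 + 24*x + 144*x**2 + 864*x**3 + 5184*x**4 + O(x**5)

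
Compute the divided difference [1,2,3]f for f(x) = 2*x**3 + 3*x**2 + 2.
15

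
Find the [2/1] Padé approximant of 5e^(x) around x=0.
(5*x**2/6 + 10*x/3 + 5)/(1 - x/3)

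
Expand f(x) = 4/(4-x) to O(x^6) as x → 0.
1 + x/4 + x**2/16 + x**3/64 + x**4/256 + x**5/1024 + O(x**6)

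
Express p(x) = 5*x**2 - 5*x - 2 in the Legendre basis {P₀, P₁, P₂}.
(-1/3)P₀ + (-5)P₁ + (10/3)P₂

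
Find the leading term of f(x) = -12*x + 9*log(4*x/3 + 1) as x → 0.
-8*x**2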